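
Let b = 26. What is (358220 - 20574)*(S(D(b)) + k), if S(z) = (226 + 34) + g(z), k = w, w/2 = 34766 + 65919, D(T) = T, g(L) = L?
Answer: 68088341776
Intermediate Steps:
w = 201370 (w = 2*(34766 + 65919) = 2*100685 = 201370)
k = 201370
S(z) = 260 + z (S(z) = (226 + 34) + z = 260 + z)
(358220 - 20574)*(S(D(b)) + k) = (358220 - 20574)*((260 + 26) + 201370) = 337646*(286 + 201370) = 337646*201656 = 68088341776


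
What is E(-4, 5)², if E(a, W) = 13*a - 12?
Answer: 4096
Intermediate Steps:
E(a, W) = -12 + 13*a
E(-4, 5)² = (-12 + 13*(-4))² = (-12 - 52)² = (-64)² = 4096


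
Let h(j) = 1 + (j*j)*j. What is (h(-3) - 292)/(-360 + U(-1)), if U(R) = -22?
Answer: 159/191 ≈ 0.83246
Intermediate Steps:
h(j) = 1 + j³ (h(j) = 1 + j²*j = 1 + j³)
(h(-3) - 292)/(-360 + U(-1)) = ((1 + (-3)³) - 292)/(-360 - 22) = ((1 - 27) - 292)/(-382) = (-26 - 292)*(-1/382) = -318*(-1/382) = 159/191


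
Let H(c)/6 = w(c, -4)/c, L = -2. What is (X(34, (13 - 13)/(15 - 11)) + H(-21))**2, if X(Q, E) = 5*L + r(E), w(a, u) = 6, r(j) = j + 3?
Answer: 3721/49 ≈ 75.939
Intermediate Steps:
r(j) = 3 + j
H(c) = 36/c (H(c) = 6*(6/c) = 36/c)
X(Q, E) = -7 + E (X(Q, E) = 5*(-2) + (3 + E) = -10 + (3 + E) = -7 + E)
(X(34, (13 - 13)/(15 - 11)) + H(-21))**2 = ((-7 + (13 - 13)/(15 - 11)) + 36/(-21))**2 = ((-7 + 0/4) + 36*(-1/21))**2 = ((-7 + 0*(1/4)) - 12/7)**2 = ((-7 + 0) - 12/7)**2 = (-7 - 12/7)**2 = (-61/7)**2 = 3721/49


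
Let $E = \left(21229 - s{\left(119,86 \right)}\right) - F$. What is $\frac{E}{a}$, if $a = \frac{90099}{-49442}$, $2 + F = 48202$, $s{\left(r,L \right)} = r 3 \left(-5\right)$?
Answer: $\frac{1245246212}{90099} \approx 13821.0$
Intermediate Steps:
$s{\left(r,L \right)} = - 15 r$ ($s{\left(r,L \right)} = 3 r \left(-5\right) = - 15 r$)
$F = 48200$ ($F = -2 + 48202 = 48200$)
$E = -25186$ ($E = \left(21229 - \left(-15\right) 119\right) - 48200 = \left(21229 - -1785\right) - 48200 = \left(21229 + 1785\right) - 48200 = 23014 - 48200 = -25186$)
$a = - \frac{90099}{49442}$ ($a = 90099 \left(- \frac{1}{49442}\right) = - \frac{90099}{49442} \approx -1.8223$)
$\frac{E}{a} = - \frac{25186}{- \frac{90099}{49442}} = \left(-25186\right) \left(- \frac{49442}{90099}\right) = \frac{1245246212}{90099}$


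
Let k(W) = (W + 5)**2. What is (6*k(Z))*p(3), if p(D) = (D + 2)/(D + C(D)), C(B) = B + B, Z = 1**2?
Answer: 120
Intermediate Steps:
Z = 1
C(B) = 2*B
p(D) = (2 + D)/(3*D) (p(D) = (D + 2)/(D + 2*D) = (2 + D)/((3*D)) = (2 + D)*(1/(3*D)) = (2 + D)/(3*D))
k(W) = (5 + W)**2
(6*k(Z))*p(3) = (6*(5 + 1)**2)*((1/3)*(2 + 3)/3) = (6*6**2)*((1/3)*(1/3)*5) = (6*36)*(5/9) = 216*(5/9) = 120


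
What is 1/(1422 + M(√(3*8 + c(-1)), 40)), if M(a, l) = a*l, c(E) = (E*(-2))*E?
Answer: 711/993442 - 10*√22/496721 ≈ 0.00062127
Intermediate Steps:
c(E) = -2*E² (c(E) = (-2*E)*E = -2*E²)
1/(1422 + M(√(3*8 + c(-1)), 40)) = 1/(1422 + √(3*8 - 2*(-1)²)*40) = 1/(1422 + √(24 - 2*1)*40) = 1/(1422 + √(24 - 2)*40) = 1/(1422 + √22*40) = 1/(1422 + 40*√22)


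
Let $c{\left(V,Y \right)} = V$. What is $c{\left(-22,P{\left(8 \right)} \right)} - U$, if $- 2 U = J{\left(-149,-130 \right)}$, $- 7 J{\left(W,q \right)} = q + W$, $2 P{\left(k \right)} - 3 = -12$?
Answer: $- \frac{29}{14} \approx -2.0714$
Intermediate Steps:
$P{\left(k \right)} = - \frac{9}{2}$ ($P{\left(k \right)} = \frac{3}{2} + \frac{1}{2} \left(-12\right) = \frac{3}{2} - 6 = - \frac{9}{2}$)
$J{\left(W,q \right)} = - \frac{W}{7} - \frac{q}{7}$ ($J{\left(W,q \right)} = - \frac{q + W}{7} = - \frac{W + q}{7} = - \frac{W}{7} - \frac{q}{7}$)
$U = - \frac{279}{14}$ ($U = - \frac{\left(- \frac{1}{7}\right) \left(-149\right) - - \frac{130}{7}}{2} = - \frac{\frac{149}{7} + \frac{130}{7}}{2} = \left(- \frac{1}{2}\right) \frac{279}{7} = - \frac{279}{14} \approx -19.929$)
$c{\left(-22,P{\left(8 \right)} \right)} - U = -22 - - \frac{279}{14} = -22 + \frac{279}{14} = - \frac{29}{14}$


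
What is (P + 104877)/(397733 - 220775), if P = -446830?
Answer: -341953/176958 ≈ -1.9324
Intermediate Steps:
(P + 104877)/(397733 - 220775) = (-446830 + 104877)/(397733 - 220775) = -341953/176958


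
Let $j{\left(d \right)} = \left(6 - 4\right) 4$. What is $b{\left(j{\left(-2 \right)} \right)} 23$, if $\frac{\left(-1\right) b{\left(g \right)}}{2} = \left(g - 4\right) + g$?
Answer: $-552$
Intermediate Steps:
$j{\left(d \right)} = 8$ ($j{\left(d \right)} = 2 \cdot 4 = 8$)
$b{\left(g \right)} = 8 - 4 g$ ($b{\left(g \right)} = - 2 \left(\left(g - 4\right) + g\right) = - 2 \left(\left(-4 + g\right) + g\right) = - 2 \left(-4 + 2 g\right) = 8 - 4 g$)
$b{\left(j{\left(-2 \right)} \right)} 23 = \left(8 - 32\right) 23 = \left(-24\right) 23 = -552$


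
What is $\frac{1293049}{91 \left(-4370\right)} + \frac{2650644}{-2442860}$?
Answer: $- \frac{30091566283}{6938943830} \approx -4.3366$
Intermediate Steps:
$\frac{1293049}{91 \left(-4370\right)} + \frac{2650644}{-2442860} = \frac{1293049}{-397670} + 2650644 \left(- \frac{1}{2442860}\right) = 1293049 \left(- \frac{1}{397670}\right) - \frac{662661}{610715} = - \frac{1293049}{397670} - \frac{662661}{610715} = - \frac{30091566283}{6938943830}$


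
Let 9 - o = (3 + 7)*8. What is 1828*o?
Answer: -129788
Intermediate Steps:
o = -71 (o = 9 - (3 + 7)*8 = 9 - 10*8 = 9 - 1*80 = 9 - 80 = -71)
1828*o = 1828*(-71) = -129788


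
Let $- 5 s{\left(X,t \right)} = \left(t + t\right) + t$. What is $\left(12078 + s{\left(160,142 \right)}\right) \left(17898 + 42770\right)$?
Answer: $\frac{3637895952}{5} \approx 7.2758 \cdot 10^{8}$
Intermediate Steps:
$s{\left(X,t \right)} = - \frac{3 t}{5}$ ($s{\left(X,t \right)} = - \frac{\left(t + t\right) + t}{5} = - \frac{2 t + t}{5} = - \frac{3 t}{5}$)
$\left(12078 + s{\left(160,142 \right)}\right) \left(17898 + 42770\right) = \left(12078 - \frac{426}{5}\right) \left(17898 + 42770\right) = \left(12078 - \frac{426}{5}\right) 60668 = \frac{59964}{5} \cdot 60668 = \frac{3637895952}{5}$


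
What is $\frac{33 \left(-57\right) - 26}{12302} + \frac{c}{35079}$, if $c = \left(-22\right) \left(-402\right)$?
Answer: $\frac{1269795}{13077026} \approx 0.097101$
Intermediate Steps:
$c = 8844$
$\frac{33 \left(-57\right) - 26}{12302} + \frac{c}{35079} = \frac{33 \left(-57\right) - 26}{12302} + \frac{8844}{35079} = \left(-1881 - 26\right) \frac{1}{12302} + 8844 \cdot \frac{1}{35079} = \left(-1907\right) \frac{1}{12302} + \frac{268}{1063} = - \frac{1907}{12302} + \frac{268}{1063} = \frac{1269795}{13077026}$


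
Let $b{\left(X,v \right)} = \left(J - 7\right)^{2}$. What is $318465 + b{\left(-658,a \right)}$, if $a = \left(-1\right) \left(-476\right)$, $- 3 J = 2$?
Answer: $\frac{2866714}{9} \approx 3.1852 \cdot 10^{5}$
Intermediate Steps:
$J = - \frac{2}{3}$ ($J = \left(- \frac{1}{3}\right) 2 = - \frac{2}{3} \approx -0.66667$)
$a = 476$
$b{\left(X,v \right)} = \frac{529}{9}$ ($b{\left(X,v \right)} = \left(- \frac{2}{3} - 7\right)^{2} = \left(- \frac{23}{3}\right)^{2} = \frac{529}{9}$)
$318465 + b{\left(-658,a \right)} = 318465 + \frac{529}{9} = \frac{2866714}{9}$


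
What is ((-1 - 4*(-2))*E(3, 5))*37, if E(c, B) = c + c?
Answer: 1554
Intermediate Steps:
E(c, B) = 2*c
((-1 - 4*(-2))*E(3, 5))*37 = ((-1 - 4*(-2))*(2*3))*37 = ((-1 + 8)*6)*37 = (7*6)*37 = 42*37 = 1554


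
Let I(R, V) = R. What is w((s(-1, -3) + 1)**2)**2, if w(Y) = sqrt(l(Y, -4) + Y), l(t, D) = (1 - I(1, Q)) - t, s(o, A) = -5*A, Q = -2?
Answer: 0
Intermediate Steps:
l(t, D) = -t (l(t, D) = (1 - 1*1) - t = (1 - 1) - t = 0 - t = -t)
w(Y) = 0 (w(Y) = sqrt(-Y + Y) = sqrt(0) = 0)
w((s(-1, -3) + 1)**2)**2 = 0**2 = 0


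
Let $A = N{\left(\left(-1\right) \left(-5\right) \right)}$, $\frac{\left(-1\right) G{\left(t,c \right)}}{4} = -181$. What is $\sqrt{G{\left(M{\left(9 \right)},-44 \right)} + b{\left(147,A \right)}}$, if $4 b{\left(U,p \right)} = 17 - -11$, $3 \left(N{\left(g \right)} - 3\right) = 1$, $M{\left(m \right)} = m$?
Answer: $\sqrt{731} \approx 27.037$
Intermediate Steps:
$G{\left(t,c \right)} = 724$ ($G{\left(t,c \right)} = \left(-4\right) \left(-181\right) = 724$)
$N{\left(g \right)} = \frac{10}{3}$ ($N{\left(g \right)} = 3 + \frac{1}{3} \cdot 1 = 3 + \frac{1}{3} = \frac{10}{3}$)
$A = \frac{10}{3} \approx 3.3333$
$b{\left(U,p \right)} = 7$ ($b{\left(U,p \right)} = \frac{17 - -11}{4} = \frac{17 + 11}{4} = \frac{1}{4} \cdot 28 = 7$)
$\sqrt{G{\left(M{\left(9 \right)},-44 \right)} + b{\left(147,A \right)}} = \sqrt{724 + 7} = \sqrt{731}$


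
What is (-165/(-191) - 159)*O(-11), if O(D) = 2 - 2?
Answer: 0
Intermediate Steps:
O(D) = 0
(-165/(-191) - 159)*O(-11) = (-165/(-191) - 159)*0 = (-165*(-1/191) - 159)*0 = (165/191 - 159)*0 = -30204/191*0 = 0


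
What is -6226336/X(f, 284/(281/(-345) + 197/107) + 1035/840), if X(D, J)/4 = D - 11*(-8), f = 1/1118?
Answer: -1740260912/98385 ≈ -17688.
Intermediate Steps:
f = 1/1118 ≈ 0.00089445
X(D, J) = 352 + 4*D (X(D, J) = 4*(D - 11*(-8)) = 4*(D + 88) = 4*(88 + D) = 352 + 4*D)
-6226336/X(f, 284/(281/(-345) + 197/107) + 1035/840) = -6226336/(352 + 4*(1/1118)) = -6226336/(352 + 2/559) = -6226336/196770/559 = -6226336*559/196770 = -1740260912/98385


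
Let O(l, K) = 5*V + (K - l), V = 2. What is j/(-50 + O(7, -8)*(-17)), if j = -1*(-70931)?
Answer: 10133/5 ≈ 2026.6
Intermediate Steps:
j = 70931
O(l, K) = 10 + K - l (O(l, K) = 5*2 + (K - l) = 10 + (K - l) = 10 + K - l)
j/(-50 + O(7, -8)*(-17)) = 70931/(-50 + (10 - 8 - 1*7)*(-17)) = 70931/(-50 + (10 - 8 - 7)*(-17)) = 70931/(-50 - 5*(-17)) = 70931/(-50 + 85) = 70931/35 = 70931*(1/35) = 10133/5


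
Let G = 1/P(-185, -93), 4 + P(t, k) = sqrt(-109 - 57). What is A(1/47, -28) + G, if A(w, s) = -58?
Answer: -5280/91 - I*sqrt(166)/182 ≈ -58.022 - 0.070792*I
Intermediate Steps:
P(t, k) = -4 + I*sqrt(166) (P(t, k) = -4 + sqrt(-109 - 57) = -4 + sqrt(-166) = -4 + I*sqrt(166))
G = 1/(-4 + I*sqrt(166)) ≈ -0.021978 - 0.070792*I
A(1/47, -28) + G = -58 + (-2/91 - I*sqrt(166)/182) = -5280/91 - I*sqrt(166)/182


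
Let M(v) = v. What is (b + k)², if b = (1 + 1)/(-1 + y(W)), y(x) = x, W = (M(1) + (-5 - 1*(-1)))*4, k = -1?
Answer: 225/169 ≈ 1.3314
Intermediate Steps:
W = -12 (W = (1 + (-5 - 1*(-1)))*4 = (1 + (-5 + 1))*4 = (1 - 4)*4 = -3*4 = -12)
b = -2/13 (b = (1 + 1)/(-1 - 12) = 2/(-13) = 2*(-1/13) = -2/13 ≈ -0.15385)
(b + k)² = (-2/13 - 1)² = (-15/13)² = 225/169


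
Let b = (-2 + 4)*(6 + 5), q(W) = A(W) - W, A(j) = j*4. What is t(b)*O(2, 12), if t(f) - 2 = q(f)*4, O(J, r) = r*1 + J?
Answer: 3724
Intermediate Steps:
O(J, r) = J + r (O(J, r) = r + J = J + r)
A(j) = 4*j
q(W) = 3*W (q(W) = 4*W - W = 3*W)
b = 22 (b = 2*11 = 22)
t(f) = 2 + 12*f (t(f) = 2 + (3*f)*4 = 2 + 12*f)
t(b)*O(2, 12) = (2 + 12*22)*(2 + 12) = (2 + 264)*14 = 266*14 = 3724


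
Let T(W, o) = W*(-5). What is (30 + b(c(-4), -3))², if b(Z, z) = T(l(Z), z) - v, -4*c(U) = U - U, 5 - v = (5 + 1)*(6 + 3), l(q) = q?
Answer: 6241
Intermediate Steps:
T(W, o) = -5*W
v = -49 (v = 5 - (5 + 1)*(6 + 3) = 5 - 6*9 = 5 - 1*54 = 5 - 54 = -49)
c(U) = 0 (c(U) = -(U - U)/4 = -¼*0 = 0)
b(Z, z) = 49 - 5*Z (b(Z, z) = -5*Z - 1*(-49) = -5*Z + 49 = 49 - 5*Z)
(30 + b(c(-4), -3))² = (30 + (49 - 5*0))² = (30 + (49 + 0))² = (30 + 49)² = 79² = 6241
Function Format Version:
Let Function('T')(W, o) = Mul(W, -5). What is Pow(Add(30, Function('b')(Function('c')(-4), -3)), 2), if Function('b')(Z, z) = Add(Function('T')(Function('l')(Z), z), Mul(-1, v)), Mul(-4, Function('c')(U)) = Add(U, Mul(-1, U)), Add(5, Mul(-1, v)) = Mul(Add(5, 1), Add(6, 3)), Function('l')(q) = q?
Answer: 6241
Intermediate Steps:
Function('T')(W, o) = Mul(-5, W)
v = -49 (v = Add(5, Mul(-1, Mul(Add(5, 1), Add(6, 3)))) = Add(5, Mul(-1, Mul(6, 9))) = Add(5, Mul(-1, 54)) = Add(5, -54) = -49)
Function('c')(U) = 0 (Function('c')(U) = Mul(Rational(-1, 4), Add(U, Mul(-1, U))) = Mul(Rational(-1, 4), 0) = 0)
Function('b')(Z, z) = Add(49, Mul(-5, Z)) (Function('b')(Z, z) = Add(Mul(-5, Z), Mul(-1, -49)) = Add(Mul(-5, Z), 49) = Add(49, Mul(-5, Z)))
Pow(Add(30, Function('b')(Function('c')(-4), -3)), 2) = Pow(Add(30, Add(49, Mul(-5, 0))), 2) = Pow(Add(30, Add(49, 0)), 2) = Pow(Add(30, 49), 2) = Pow(79, 2) = 6241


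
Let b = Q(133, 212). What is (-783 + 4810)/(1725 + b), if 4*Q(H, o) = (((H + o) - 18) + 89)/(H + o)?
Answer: 1389315/595229 ≈ 2.3341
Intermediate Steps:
Q(H, o) = (71 + H + o)/(4*(H + o)) (Q(H, o) = ((((H + o) - 18) + 89)/(H + o))/4 = (((-18 + H + o) + 89)/(H + o))/4 = ((71 + H + o)/(H + o))/4 = (71 + H + o)/(4*(H + o)))
b = 104/345 (b = (71 + 133 + 212)/(4*(133 + 212)) = (¼)*416/345 = (¼)*(1/345)*416 = 104/345 ≈ 0.30145)
(-783 + 4810)/(1725 + b) = (-783 + 4810)/(1725 + 104/345) = 4027/(595229/345) = 4027*(345/595229) = 1389315/595229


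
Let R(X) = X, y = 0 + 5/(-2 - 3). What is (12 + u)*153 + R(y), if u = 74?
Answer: 13157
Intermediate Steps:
y = -1 (y = 0 + 5/(-5) = 0 + 5*(-⅕) = 0 - 1 = -1)
(12 + u)*153 + R(y) = (12 + 74)*153 - 1 = 86*153 - 1 = 13158 - 1 = 13157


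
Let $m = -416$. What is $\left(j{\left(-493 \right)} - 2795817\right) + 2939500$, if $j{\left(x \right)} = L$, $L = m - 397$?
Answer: $142870$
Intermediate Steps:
$L = -813$ ($L = -416 - 397 = -813$)
$j{\left(x \right)} = -813$
$\left(j{\left(-493 \right)} - 2795817\right) + 2939500 = \left(-813 - 2795817\right) + 2939500 = -2796630 + 2939500 = 142870$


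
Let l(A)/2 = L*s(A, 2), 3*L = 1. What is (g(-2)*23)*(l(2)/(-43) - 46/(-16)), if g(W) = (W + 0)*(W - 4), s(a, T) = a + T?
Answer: 66769/86 ≈ 776.38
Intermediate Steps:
L = ⅓ (L = (⅓)*1 = ⅓ ≈ 0.33333)
s(a, T) = T + a
g(W) = W*(-4 + W)
l(A) = 4/3 + 2*A/3 (l(A) = 2*((2 + A)/3) = 2*(⅔ + A/3) = 4/3 + 2*A/3)
(g(-2)*23)*(l(2)/(-43) - 46/(-16)) = (-2*(-4 - 2)*23)*((4/3 + (⅔)*2)/(-43) - 46/(-16)) = (-2*(-6)*23)*((4/3 + 4/3)*(-1/43) - 46*(-1/16)) = (12*23)*((8/3)*(-1/43) + 23/8) = 276*(-8/129 + 23/8) = 276*(2903/1032) = 66769/86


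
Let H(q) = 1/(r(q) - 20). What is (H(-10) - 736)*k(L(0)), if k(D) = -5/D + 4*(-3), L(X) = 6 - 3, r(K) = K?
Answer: 905321/90 ≈ 10059.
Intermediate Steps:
L(X) = 3
k(D) = -12 - 5/D (k(D) = -5/D - 12 = -12 - 5/D)
H(q) = 1/(-20 + q) (H(q) = 1/(q - 20) = 1/(-20 + q))
(H(-10) - 736)*k(L(0)) = (1/(-20 - 10) - 736)*(-12 - 5/3) = (1/(-30) - 736)*(-12 - 5*1/3) = (-1/30 - 736)*(-12 - 5/3) = -22081/30*(-41/3) = 905321/90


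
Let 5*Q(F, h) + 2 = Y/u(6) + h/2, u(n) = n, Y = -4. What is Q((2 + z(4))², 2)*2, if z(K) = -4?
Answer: -⅔ ≈ -0.66667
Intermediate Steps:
Q(F, h) = -8/15 + h/10 (Q(F, h) = -⅖ + (-4/6 + h/2)/5 = -⅖ + (-4*⅙ + h*(½))/5 = -⅖ + (-⅔ + h/2)/5 = -⅖ + (-2/15 + h/10) = -8/15 + h/10)
Q((2 + z(4))², 2)*2 = (-8/15 + (⅒)*2)*2 = (-8/15 + ⅕)*2 = -⅓*2 = -⅔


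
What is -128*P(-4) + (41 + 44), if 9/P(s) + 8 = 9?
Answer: -1067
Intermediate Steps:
P(s) = 9 (P(s) = 9/(-8 + 9) = 9/1 = 9*1 = 9)
-128*P(-4) + (41 + 44) = -128*9 + (41 + 44) = -1152 + 85 = -1067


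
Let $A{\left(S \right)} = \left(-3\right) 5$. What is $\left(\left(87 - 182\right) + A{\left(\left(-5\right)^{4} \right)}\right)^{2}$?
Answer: $12100$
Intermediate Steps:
$A{\left(S \right)} = -15$
$\left(\left(87 - 182\right) + A{\left(\left(-5\right)^{4} \right)}\right)^{2} = \left(\left(87 - 182\right) - 15\right)^{2} = \left(-95 - 15\right)^{2} = \left(-110\right)^{2} = 12100$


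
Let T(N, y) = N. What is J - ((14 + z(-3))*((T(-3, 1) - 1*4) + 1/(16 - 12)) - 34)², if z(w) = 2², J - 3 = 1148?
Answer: -92117/4 ≈ -23029.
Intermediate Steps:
J = 1151 (J = 3 + 1148 = 1151)
z(w) = 4
J - ((14 + z(-3))*((T(-3, 1) - 1*4) + 1/(16 - 12)) - 34)² = 1151 - ((14 + 4)*((-3 - 1*4) + 1/(16 - 12)) - 34)² = 1151 - (18*((-3 - 4) + 1/4) - 34)² = 1151 - (18*(-7 + ¼) - 34)² = 1151 - (18*(-27/4) - 34)² = 1151 - (-243/2 - 34)² = 1151 - (-311/2)² = 1151 - 1*96721/4 = 1151 - 96721/4 = -92117/4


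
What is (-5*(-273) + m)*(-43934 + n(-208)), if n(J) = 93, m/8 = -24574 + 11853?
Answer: 4401767923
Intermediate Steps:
m = -101768 (m = 8*(-24574 + 11853) = 8*(-12721) = -101768)
(-5*(-273) + m)*(-43934 + n(-208)) = (-5*(-273) - 101768)*(-43934 + 93) = (1365 - 101768)*(-43841) = -100403*(-43841) = 4401767923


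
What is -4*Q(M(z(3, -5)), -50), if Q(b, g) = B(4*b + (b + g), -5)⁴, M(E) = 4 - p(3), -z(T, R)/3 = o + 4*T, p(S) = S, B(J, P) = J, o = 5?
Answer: -16402500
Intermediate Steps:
z(T, R) = -15 - 12*T (z(T, R) = -3*(5 + 4*T) = -15 - 12*T)
M(E) = 1 (M(E) = 4 - 1*3 = 4 - 3 = 1)
Q(b, g) = (g + 5*b)⁴ (Q(b, g) = (4*b + (b + g))⁴ = (g + 5*b)⁴)
-4*Q(M(z(3, -5)), -50) = -4*(-50 + 5*1)⁴ = -4*(-50 + 5)⁴ = -4*(-45)⁴ = -4*4100625 = -16402500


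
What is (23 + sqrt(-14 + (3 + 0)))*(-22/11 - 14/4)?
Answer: -253/2 - 11*I*sqrt(11)/2 ≈ -126.5 - 18.241*I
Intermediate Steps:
(23 + sqrt(-14 + (3 + 0)))*(-22/11 - 14/4) = (23 + sqrt(-14 + 3))*(-22*1/11 - 14*1/4) = (23 + sqrt(-11))*(-2 - 7/2) = (23 + I*sqrt(11))*(-11/2) = -253/2 - 11*I*sqrt(11)/2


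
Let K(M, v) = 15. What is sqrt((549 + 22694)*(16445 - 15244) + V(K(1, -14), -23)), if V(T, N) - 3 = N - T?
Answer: 2*sqrt(6978702) ≈ 5283.4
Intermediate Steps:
V(T, N) = 3 + N - T (V(T, N) = 3 + (N - T) = 3 + N - T)
sqrt((549 + 22694)*(16445 - 15244) + V(K(1, -14), -23)) = sqrt((549 + 22694)*(16445 - 15244) + (3 - 23 - 1*15)) = sqrt(23243*1201 + (3 - 23 - 15)) = sqrt(27914843 - 35) = sqrt(27914808) = 2*sqrt(6978702)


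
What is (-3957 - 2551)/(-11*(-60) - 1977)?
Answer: 6508/1317 ≈ 4.9415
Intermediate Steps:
(-3957 - 2551)/(-11*(-60) - 1977) = -6508/(660 - 1977) = -6508/(-1317) = -6508*(-1/1317) = 6508/1317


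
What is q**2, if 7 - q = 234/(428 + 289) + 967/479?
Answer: 283973883664/13105899361 ≈ 21.668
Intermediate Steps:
q = 532892/114481 (q = 7 - (234/(428 + 289) + 967/479) = 7 - (234/717 + 967*(1/479)) = 7 - (234*(1/717) + 967/479) = 7 - (78/239 + 967/479) = 7 - 1*268475/114481 = 7 - 268475/114481 = 532892/114481 ≈ 4.6549)
q**2 = (532892/114481)**2 = 283973883664/13105899361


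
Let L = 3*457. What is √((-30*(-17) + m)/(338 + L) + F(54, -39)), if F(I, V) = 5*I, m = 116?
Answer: 2*√197413426/1709 ≈ 16.443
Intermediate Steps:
L = 1371
√((-30*(-17) + m)/(338 + L) + F(54, -39)) = √((-30*(-17) + 116)/(338 + 1371) + 5*54) = √((510 + 116)/1709 + 270) = √(626*(1/1709) + 270) = √(626/1709 + 270) = √(462056/1709) = 2*√197413426/1709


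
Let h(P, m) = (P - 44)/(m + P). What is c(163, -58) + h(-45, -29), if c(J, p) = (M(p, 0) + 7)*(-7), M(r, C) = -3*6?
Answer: 5787/74 ≈ 78.203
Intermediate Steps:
M(r, C) = -18
c(J, p) = 77 (c(J, p) = (-18 + 7)*(-7) = -11*(-7) = 77)
h(P, m) = (-44 + P)/(P + m)
c(163, -58) + h(-45, -29) = 77 + (-44 - 45)/(-45 - 29) = 77 - 89/(-74) = 77 - 1/74*(-89) = 77 + 89/74 = 5787/74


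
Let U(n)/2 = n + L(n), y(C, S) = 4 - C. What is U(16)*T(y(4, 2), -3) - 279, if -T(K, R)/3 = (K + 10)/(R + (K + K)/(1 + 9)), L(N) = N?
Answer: 361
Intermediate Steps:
U(n) = 4*n (U(n) = 2*(n + n) = 2*(2*n) = 4*n)
T(K, R) = -3*(10 + K)/(R + K/5) (T(K, R) = -3*(K + 10)/(R + (K + K)/(1 + 9)) = -3*(10 + K)/(R + (2*K)/10) = -3*(10 + K)/(R + (2*K)*(⅒)) = -3*(10 + K)/(R + K/5))
U(16)*T(y(4, 2), -3) - 279 = (4*16)*(15*(-10 - (4 - 1*4))/((4 - 1*4) + 5*(-3))) - 279 = 64*(15*(-10 - (4 - 4))/((4 - 4) - 15)) - 279 = 64*(15*(-10 - 1*0)/(0 - 15)) - 279 = 64*(15*(-10 + 0)/(-15)) - 279 = 64*(15*(-1/15)*(-10)) - 279 = 64*10 - 279 = 640 - 279 = 361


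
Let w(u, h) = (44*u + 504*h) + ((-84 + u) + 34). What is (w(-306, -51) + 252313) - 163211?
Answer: 49578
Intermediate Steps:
w(u, h) = -50 + 45*u + 504*h (w(u, h) = (44*u + 504*h) + (-50 + u) = -50 + 45*u + 504*h)
(w(-306, -51) + 252313) - 163211 = ((-50 + 45*(-306) + 504*(-51)) + 252313) - 163211 = ((-50 - 13770 - 25704) + 252313) - 163211 = (-39524 + 252313) - 163211 = 212789 - 163211 = 49578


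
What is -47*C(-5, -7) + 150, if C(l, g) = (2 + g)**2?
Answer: -1025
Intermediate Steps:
-47*C(-5, -7) + 150 = -47*(2 - 7)**2 + 150 = -47*(-5)**2 + 150 = -47*25 + 150 = -1175 + 150 = -1025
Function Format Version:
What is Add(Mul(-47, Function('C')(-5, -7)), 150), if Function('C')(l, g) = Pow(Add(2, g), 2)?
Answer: -1025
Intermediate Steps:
Add(Mul(-47, Function('C')(-5, -7)), 150) = Add(Mul(-47, Pow(Add(2, -7), 2)), 150) = Add(Mul(-47, Pow(-5, 2)), 150) = Add(Mul(-47, 25), 150) = Add(-1175, 150) = -1025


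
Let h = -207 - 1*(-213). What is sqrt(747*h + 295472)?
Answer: sqrt(299954) ≈ 547.68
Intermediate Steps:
h = 6 (h = -207 + 213 = 6)
sqrt(747*h + 295472) = sqrt(747*6 + 295472) = sqrt(4482 + 295472) = sqrt(299954)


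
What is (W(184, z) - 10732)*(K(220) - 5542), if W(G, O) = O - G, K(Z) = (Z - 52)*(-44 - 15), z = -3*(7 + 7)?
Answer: 169344932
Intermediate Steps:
z = -42 (z = -3*14 = -42)
K(Z) = 3068 - 59*Z (K(Z) = (-52 + Z)*(-59) = 3068 - 59*Z)
(W(184, z) - 10732)*(K(220) - 5542) = ((-42 - 1*184) - 10732)*((3068 - 59*220) - 5542) = ((-42 - 184) - 10732)*((3068 - 12980) - 5542) = (-226 - 10732)*(-9912 - 5542) = -10958*(-15454) = 169344932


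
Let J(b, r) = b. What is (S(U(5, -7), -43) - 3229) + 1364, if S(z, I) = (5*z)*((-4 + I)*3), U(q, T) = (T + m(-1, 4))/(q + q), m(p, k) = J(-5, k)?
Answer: -1019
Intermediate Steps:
m(p, k) = -5
U(q, T) = (-5 + T)/(2*q) (U(q, T) = (T - 5)/(q + q) = (-5 + T)/((2*q)) = (-5 + T)*(1/(2*q)) = (-5 + T)/(2*q))
S(z, I) = 5*z*(-12 + 3*I) (S(z, I) = (5*z)*(-12 + 3*I) = 5*z*(-12 + 3*I))
(S(U(5, -7), -43) - 3229) + 1364 = (15*((1/2)*(-5 - 7)/5)*(-4 - 43) - 3229) + 1364 = (15*((1/2)*(1/5)*(-12))*(-47) - 3229) + 1364 = (15*(-6/5)*(-47) - 3229) + 1364 = (846 - 3229) + 1364 = -2383 + 1364 = -1019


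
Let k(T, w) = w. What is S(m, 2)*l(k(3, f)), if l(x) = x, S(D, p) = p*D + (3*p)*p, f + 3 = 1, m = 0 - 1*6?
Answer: 0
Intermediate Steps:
m = -6 (m = 0 - 6 = -6)
f = -2 (f = -3 + 1 = -2)
S(D, p) = 3*p² + D*p (S(D, p) = D*p + 3*p² = 3*p² + D*p)
S(m, 2)*l(k(3, f)) = (2*(-6 + 3*2))*(-2) = (2*(-6 + 6))*(-2) = (2*0)*(-2) = 0*(-2) = 0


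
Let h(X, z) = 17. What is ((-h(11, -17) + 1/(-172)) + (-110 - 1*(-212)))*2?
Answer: 14619/86 ≈ 169.99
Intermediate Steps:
((-h(11, -17) + 1/(-172)) + (-110 - 1*(-212)))*2 = ((-1*17 + 1/(-172)) + (-110 - 1*(-212)))*2 = ((-17 - 1/172) + (-110 + 212))*2 = (-2925/172 + 102)*2 = (14619/172)*2 = 14619/86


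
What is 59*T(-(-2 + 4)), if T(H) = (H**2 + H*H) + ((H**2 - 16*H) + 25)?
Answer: 4071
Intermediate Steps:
T(H) = 25 - 16*H + 3*H**2 (T(H) = (H**2 + H**2) + (25 + H**2 - 16*H) = 2*H**2 + (25 + H**2 - 16*H) = 25 - 16*H + 3*H**2)
59*T(-(-2 + 4)) = 59*(25 - (-16)*(-2 + 4) + 3*(-(-2 + 4))**2) = 59*(25 - (-16)*2 + 3*(-1*2)**2) = 59*(25 - 16*(-2) + 3*(-2)**2) = 59*(25 + 32 + 3*4) = 59*(25 + 32 + 12) = 59*69 = 4071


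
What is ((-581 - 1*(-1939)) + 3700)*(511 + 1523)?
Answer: 10287972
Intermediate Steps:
((-581 - 1*(-1939)) + 3700)*(511 + 1523) = ((-581 + 1939) + 3700)*2034 = (1358 + 3700)*2034 = 5058*2034 = 10287972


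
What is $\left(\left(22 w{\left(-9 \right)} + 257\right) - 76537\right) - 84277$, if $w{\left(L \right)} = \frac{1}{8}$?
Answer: $- \frac{642217}{4} \approx -1.6055 \cdot 10^{5}$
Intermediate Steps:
$w{\left(L \right)} = \frac{1}{8}$
$\left(\left(22 w{\left(-9 \right)} + 257\right) - 76537\right) - 84277 = \left(\left(22 \cdot \frac{1}{8} + 257\right) - 76537\right) - 84277 = \left(\left(\frac{11}{4} + 257\right) - 76537\right) - 84277 = \left(\frac{1039}{4} - 76537\right) - 84277 = - \frac{305109}{4} - 84277 = - \frac{642217}{4}$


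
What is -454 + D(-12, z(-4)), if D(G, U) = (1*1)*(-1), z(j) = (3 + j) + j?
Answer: -455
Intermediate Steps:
z(j) = 3 + 2*j
D(G, U) = -1 (D(G, U) = 1*(-1) = -1)
-454 + D(-12, z(-4)) = -454 - 1 = -455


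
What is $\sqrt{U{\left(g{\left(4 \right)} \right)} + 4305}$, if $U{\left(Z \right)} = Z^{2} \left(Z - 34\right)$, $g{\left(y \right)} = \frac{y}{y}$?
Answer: $4 \sqrt{267} \approx 65.361$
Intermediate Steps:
$g{\left(y \right)} = 1$
$U{\left(Z \right)} = Z^{2} \left(-34 + Z\right)$
$\sqrt{U{\left(g{\left(4 \right)} \right)} + 4305} = \sqrt{1^{2} \left(-34 + 1\right) + 4305} = \sqrt{1 \left(-33\right) + 4305} = \sqrt{-33 + 4305} = \sqrt{4272} = 4 \sqrt{267}$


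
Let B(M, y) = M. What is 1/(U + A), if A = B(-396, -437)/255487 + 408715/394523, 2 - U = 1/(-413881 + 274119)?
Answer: 14087380349687162/42747165725584939 ≈ 0.32955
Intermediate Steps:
U = 279525/139762 (U = 2 - 1/(-413881 + 274119) = 2 - 1/(-139762) = 2 - 1*(-1/139762) = 2 + 1/139762 = 279525/139762 ≈ 2.0000)
A = 104265138097/100795497701 (A = -396/255487 + 408715/394523 = 104265138097/100795497701 ≈ 1.0344)
1/(U + A) = 1/(279525/139762 + 104265138097/100795497701) = 1/(42747165725584939/14087380349687162) = 14087380349687162/42747165725584939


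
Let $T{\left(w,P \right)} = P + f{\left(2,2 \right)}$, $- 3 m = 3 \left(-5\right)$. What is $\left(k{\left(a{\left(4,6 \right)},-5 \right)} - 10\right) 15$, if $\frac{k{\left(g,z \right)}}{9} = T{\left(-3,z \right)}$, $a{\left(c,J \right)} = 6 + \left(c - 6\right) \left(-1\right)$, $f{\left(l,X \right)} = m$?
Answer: $-150$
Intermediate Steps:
$m = 5$ ($m = - \frac{3 \left(-5\right)}{3} = \left(- \frac{1}{3}\right) \left(-15\right) = 5$)
$f{\left(l,X \right)} = 5$
$a{\left(c,J \right)} = 12 - c$ ($a{\left(c,J \right)} = 6 + \left(c - 6\right) \left(-1\right) = 6 + \left(-6 + c\right) \left(-1\right) = 6 - \left(-6 + c\right) = 12 - c$)
$T{\left(w,P \right)} = 5 + P$ ($T{\left(w,P \right)} = P + 5 = 5 + P$)
$k{\left(g,z \right)} = 45 + 9 z$ ($k{\left(g,z \right)} = 9 \left(5 + z\right) = 45 + 9 z$)
$\left(k{\left(a{\left(4,6 \right)},-5 \right)} - 10\right) 15 = \left(\left(45 + 9 \left(-5\right)\right) - 10\right) 15 = \left(\left(45 - 45\right) - 10\right) 15 = \left(0 - 10\right) 15 = \left(-10\right) 15 = -150$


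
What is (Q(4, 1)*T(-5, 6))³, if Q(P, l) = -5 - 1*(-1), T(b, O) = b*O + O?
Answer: 884736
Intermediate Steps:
T(b, O) = O + O*b (T(b, O) = O*b + O = O + O*b)
Q(P, l) = -4 (Q(P, l) = -5 + 1 = -4)
(Q(4, 1)*T(-5, 6))³ = (-24*(1 - 5))³ = (-24*(-4))³ = (-4*(-24))³ = 96³ = 884736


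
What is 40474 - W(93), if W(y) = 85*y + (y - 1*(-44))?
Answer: 32432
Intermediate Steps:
W(y) = 44 + 86*y (W(y) = 85*y + (y + 44) = 85*y + (44 + y) = 44 + 86*y)
40474 - W(93) = 40474 - (44 + 86*93) = 40474 - (44 + 7998) = 40474 - 1*8042 = 40474 - 8042 = 32432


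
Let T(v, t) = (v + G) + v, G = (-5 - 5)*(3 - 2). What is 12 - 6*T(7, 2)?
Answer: -12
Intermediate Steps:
G = -10 (G = -10*1 = -10)
T(v, t) = -10 + 2*v (T(v, t) = (v - 10) + v = (-10 + v) + v = -10 + 2*v)
12 - 6*T(7, 2) = 12 - 6*(-10 + 2*7) = 12 - 6*(-10 + 14) = 12 - 6*4 = 12 - 24 = -12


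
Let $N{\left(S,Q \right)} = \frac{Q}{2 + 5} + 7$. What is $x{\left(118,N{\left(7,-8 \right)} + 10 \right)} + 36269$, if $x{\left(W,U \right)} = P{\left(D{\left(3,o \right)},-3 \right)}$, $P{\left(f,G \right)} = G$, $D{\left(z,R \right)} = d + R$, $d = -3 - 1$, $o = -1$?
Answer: $36266$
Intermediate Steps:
$N{\left(S,Q \right)} = 7 + \frac{Q}{7}$ ($N{\left(S,Q \right)} = \frac{Q}{7} + 7 = 7 + \frac{Q}{7}$)
$d = -4$ ($d = -3 - 1 = -4$)
$D{\left(z,R \right)} = -4 + R$
$x{\left(W,U \right)} = -3$
$x{\left(118,N{\left(7,-8 \right)} + 10 \right)} + 36269 = -3 + 36269 = 36266$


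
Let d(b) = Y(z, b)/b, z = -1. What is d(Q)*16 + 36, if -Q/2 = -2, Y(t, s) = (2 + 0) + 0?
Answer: 44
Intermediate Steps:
Y(t, s) = 2 (Y(t, s) = 2 + 0 = 2)
Q = 4 (Q = -2*(-2) = 4)
d(b) = 2/b
d(Q)*16 + 36 = (2/4)*16 + 36 = (2*(1/4))*16 + 36 = (1/2)*16 + 36 = 8 + 36 = 44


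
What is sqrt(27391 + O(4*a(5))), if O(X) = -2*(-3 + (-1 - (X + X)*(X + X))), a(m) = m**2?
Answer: sqrt(107399) ≈ 327.72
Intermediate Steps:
O(X) = 8 + 8*X**2 (O(X) = -2*(-3 + (-1 - 2*X*2*X)) = -2*(-3 + (-1 - 4*X**2)) = -2*(-4 - 4*X**2) = 8 + 8*X**2)
sqrt(27391 + O(4*a(5))) = sqrt(27391 + (8 + 8*(4*5**2)**2)) = sqrt(27391 + (8 + 8*(4*25)**2)) = sqrt(27391 + (8 + 8*100**2)) = sqrt(27391 + (8 + 8*10000)) = sqrt(27391 + (8 + 80000)) = sqrt(27391 + 80008) = sqrt(107399)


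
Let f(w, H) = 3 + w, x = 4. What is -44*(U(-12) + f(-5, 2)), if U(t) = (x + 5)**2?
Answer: -3476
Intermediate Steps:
U(t) = 81 (U(t) = (4 + 5)**2 = 9**2 = 81)
-44*(U(-12) + f(-5, 2)) = -44*(81 + (3 - 5)) = -44*(81 - 2) = -44*79 = -3476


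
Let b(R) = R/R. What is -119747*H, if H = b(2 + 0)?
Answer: -119747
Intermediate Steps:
b(R) = 1
H = 1
-119747*H = -119747*1 = -119747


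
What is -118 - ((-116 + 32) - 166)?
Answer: 132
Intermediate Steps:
-118 - ((-116 + 32) - 166) = -118 - (-84 - 166) = -118 - 1*(-250) = -118 + 250 = 132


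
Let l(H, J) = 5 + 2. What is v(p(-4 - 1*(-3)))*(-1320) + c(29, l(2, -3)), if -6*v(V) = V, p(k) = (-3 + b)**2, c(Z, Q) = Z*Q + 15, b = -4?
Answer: 10998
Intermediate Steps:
l(H, J) = 7
c(Z, Q) = 15 + Q*Z (c(Z, Q) = Q*Z + 15 = 15 + Q*Z)
p(k) = 49 (p(k) = (-3 - 4)**2 = (-7)**2 = 49)
v(V) = -V/6
v(p(-4 - 1*(-3)))*(-1320) + c(29, l(2, -3)) = -1/6*49*(-1320) + (15 + 7*29) = -49/6*(-1320) + (15 + 203) = 10780 + 218 = 10998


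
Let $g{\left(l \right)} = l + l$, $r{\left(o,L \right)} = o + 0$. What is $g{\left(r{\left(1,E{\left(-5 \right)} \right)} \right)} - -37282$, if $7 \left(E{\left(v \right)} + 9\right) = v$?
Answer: $37284$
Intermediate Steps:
$E{\left(v \right)} = -9 + \frac{v}{7}$
$r{\left(o,L \right)} = o$
$g{\left(l \right)} = 2 l$
$g{\left(r{\left(1,E{\left(-5 \right)} \right)} \right)} - -37282 = 2 \cdot 1 - -37282 = 2 + 37282 = 37284$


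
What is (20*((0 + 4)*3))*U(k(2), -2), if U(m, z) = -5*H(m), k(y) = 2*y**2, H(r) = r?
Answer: -9600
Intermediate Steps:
U(m, z) = -5*m
(20*((0 + 4)*3))*U(k(2), -2) = (20*((0 + 4)*3))*(-10*2**2) = (20*(4*3))*(-10*4) = (20*12)*(-5*8) = 240*(-40) = -9600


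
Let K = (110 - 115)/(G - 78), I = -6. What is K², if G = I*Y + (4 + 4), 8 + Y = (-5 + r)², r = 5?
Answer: 25/484 ≈ 0.051653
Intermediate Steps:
Y = -8 (Y = -8 + (-5 + 5)² = -8 + 0² = -8 + 0 = -8)
G = 56 (G = -6*(-8) + (4 + 4) = 48 + 8 = 56)
K = 5/22 (K = (110 - 115)/(56 - 78) = -5/(-22) = -5*(-1/22) = 5/22 ≈ 0.22727)
K² = (5/22)² = 25/484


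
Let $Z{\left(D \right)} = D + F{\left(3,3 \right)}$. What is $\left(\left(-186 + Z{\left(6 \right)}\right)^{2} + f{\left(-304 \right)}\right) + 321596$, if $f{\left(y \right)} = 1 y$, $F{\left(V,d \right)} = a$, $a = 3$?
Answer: $352621$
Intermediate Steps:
$F{\left(V,d \right)} = 3$
$f{\left(y \right)} = y$
$Z{\left(D \right)} = 3 + D$ ($Z{\left(D \right)} = D + 3 = 3 + D$)
$\left(\left(-186 + Z{\left(6 \right)}\right)^{2} + f{\left(-304 \right)}\right) + 321596 = \left(\left(-186 + \left(3 + 6\right)\right)^{2} - 304\right) + 321596 = \left(\left(-186 + 9\right)^{2} - 304\right) + 321596 = \left(\left(-177\right)^{2} - 304\right) + 321596 = \left(31329 - 304\right) + 321596 = 31025 + 321596 = 352621$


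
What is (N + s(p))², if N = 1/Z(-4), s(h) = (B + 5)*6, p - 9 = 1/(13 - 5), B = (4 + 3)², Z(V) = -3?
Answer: 942841/9 ≈ 1.0476e+5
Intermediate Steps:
B = 49 (B = 7² = 49)
p = 73/8 (p = 9 + 1/(13 - 5) = 9 + 1/8 = 9 + ⅛ = 73/8 ≈ 9.1250)
s(h) = 324 (s(h) = (49 + 5)*6 = 54*6 = 324)
N = -⅓ (N = 1/(-3) = -⅓ ≈ -0.33333)
(N + s(p))² = (-⅓ + 324)² = (971/3)² = 942841/9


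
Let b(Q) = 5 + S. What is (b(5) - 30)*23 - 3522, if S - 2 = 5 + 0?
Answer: -3936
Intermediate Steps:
S = 7 (S = 2 + (5 + 0) = 2 + 5 = 7)
b(Q) = 12 (b(Q) = 5 + 7 = 12)
(b(5) - 30)*23 - 3522 = (12 - 30)*23 - 3522 = -18*23 - 3522 = -414 - 3522 = -3936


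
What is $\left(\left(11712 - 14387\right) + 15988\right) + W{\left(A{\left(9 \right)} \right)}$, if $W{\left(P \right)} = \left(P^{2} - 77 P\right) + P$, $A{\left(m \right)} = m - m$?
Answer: $13313$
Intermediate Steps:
$A{\left(m \right)} = 0$
$W{\left(P \right)} = P^{2} - 76 P$
$\left(\left(11712 - 14387\right) + 15988\right) + W{\left(A{\left(9 \right)} \right)} = \left(\left(11712 - 14387\right) + 15988\right) + 0 \left(-76 + 0\right) = \left(\left(11712 - 14387\right) + 15988\right) + 0 \left(-76\right) = \left(-2675 + 15988\right) + 0 = 13313 + 0 = 13313$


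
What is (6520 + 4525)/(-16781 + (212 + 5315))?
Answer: -11045/11254 ≈ -0.98143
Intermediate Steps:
(6520 + 4525)/(-16781 + (212 + 5315)) = 11045/(-16781 + 5527) = 11045/(-11254) = 11045*(-1/11254) = -11045/11254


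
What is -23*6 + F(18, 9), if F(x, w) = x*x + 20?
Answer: 206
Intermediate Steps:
F(x, w) = 20 + x**2 (F(x, w) = x**2 + 20 = 20 + x**2)
-23*6 + F(18, 9) = -23*6 + (20 + 18**2) = -138 + (20 + 324) = -138 + 344 = 206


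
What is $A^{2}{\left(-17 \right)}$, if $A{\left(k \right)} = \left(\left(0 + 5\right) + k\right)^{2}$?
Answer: $20736$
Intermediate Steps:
$A{\left(k \right)} = \left(5 + k\right)^{2}$
$A^{2}{\left(-17 \right)} = \left(\left(5 - 17\right)^{2}\right)^{2} = \left(\left(-12\right)^{2}\right)^{2} = 144^{2} = 20736$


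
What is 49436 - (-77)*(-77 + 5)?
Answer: 43892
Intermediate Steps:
49436 - (-77)*(-77 + 5) = 49436 - (-77)*(-72) = 49436 - 1*5544 = 49436 - 5544 = 43892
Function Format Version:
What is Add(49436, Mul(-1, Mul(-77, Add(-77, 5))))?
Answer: 43892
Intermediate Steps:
Add(49436, Mul(-1, Mul(-77, Add(-77, 5)))) = Add(49436, Mul(-1, Mul(-77, -72))) = Add(49436, Mul(-1, 5544)) = Add(49436, -5544) = 43892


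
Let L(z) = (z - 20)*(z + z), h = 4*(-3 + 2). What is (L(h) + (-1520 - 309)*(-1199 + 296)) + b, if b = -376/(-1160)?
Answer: 239508002/145 ≈ 1.6518e+6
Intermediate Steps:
h = -4 (h = 4*(-1) = -4)
L(z) = 2*z*(-20 + z) (L(z) = (-20 + z)*(2*z) = 2*z*(-20 + z))
b = 47/145 (b = -376*(-1/1160) = 47/145 ≈ 0.32414)
(L(h) + (-1520 - 309)*(-1199 + 296)) + b = (2*(-4)*(-20 - 4) + (-1520 - 309)*(-1199 + 296)) + 47/145 = (2*(-4)*(-24) - 1829*(-903)) + 47/145 = (192 + 1651587) + 47/145 = 1651779 + 47/145 = 239508002/145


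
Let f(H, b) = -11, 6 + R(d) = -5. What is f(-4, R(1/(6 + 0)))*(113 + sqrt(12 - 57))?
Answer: -1243 - 33*I*sqrt(5) ≈ -1243.0 - 73.79*I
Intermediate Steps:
R(d) = -11 (R(d) = -6 - 5 = -11)
f(-4, R(1/(6 + 0)))*(113 + sqrt(12 - 57)) = -11*(113 + sqrt(12 - 57)) = -11*(113 + sqrt(-45)) = -11*(113 + 3*I*sqrt(5)) = -1243 - 33*I*sqrt(5)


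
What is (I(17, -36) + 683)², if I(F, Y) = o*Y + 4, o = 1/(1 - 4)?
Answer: 488601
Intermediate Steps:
o = -⅓ (o = 1/(-3) = -⅓ ≈ -0.33333)
I(F, Y) = 4 - Y/3 (I(F, Y) = -Y/3 + 4 = 4 - Y/3)
(I(17, -36) + 683)² = ((4 - ⅓*(-36)) + 683)² = ((4 + 12) + 683)² = (16 + 683)² = 699² = 488601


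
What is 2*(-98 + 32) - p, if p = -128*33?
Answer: 4092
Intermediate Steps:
p = -4224
2*(-98 + 32) - p = 2*(-98 + 32) - 1*(-4224) = 2*(-66) + 4224 = -132 + 4224 = 4092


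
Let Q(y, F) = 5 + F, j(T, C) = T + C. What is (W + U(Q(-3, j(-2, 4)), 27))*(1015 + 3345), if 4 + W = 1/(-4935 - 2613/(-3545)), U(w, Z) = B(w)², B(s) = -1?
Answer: -114405159580/8745981 ≈ -13081.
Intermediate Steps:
j(T, C) = C + T
U(w, Z) = 1 (U(w, Z) = (-1)² = 1)
W = -69971393/17491962 (W = -4 + 1/(-4935 - 2613/(-3545)) = -4 + 1/(-4935 - 2613*(-1/3545)) = -4 + 1/(-4935 + 2613/3545) = -4 + 1/(-17491962/3545) = -4 - 3545/17491962 = -69971393/17491962 ≈ -4.0002)
(W + U(Q(-3, j(-2, 4)), 27))*(1015 + 3345) = (-69971393/17491962 + 1)*(1015 + 3345) = -52479431/17491962*4360 = -114405159580/8745981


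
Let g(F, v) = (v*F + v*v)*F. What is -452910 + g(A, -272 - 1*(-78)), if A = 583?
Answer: -44449588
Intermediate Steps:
g(F, v) = F*(v² + F*v) (g(F, v) = (F*v + v²)*F = (v² + F*v)*F = F*(v² + F*v))
-452910 + g(A, -272 - 1*(-78)) = -452910 + 583*(-272 - 1*(-78))*(583 + (-272 - 1*(-78))) = -452910 + 583*(-272 + 78)*(583 + (-272 + 78)) = -452910 + 583*(-194)*(583 - 194) = -452910 + 583*(-194)*389 = -452910 - 43996678 = -44449588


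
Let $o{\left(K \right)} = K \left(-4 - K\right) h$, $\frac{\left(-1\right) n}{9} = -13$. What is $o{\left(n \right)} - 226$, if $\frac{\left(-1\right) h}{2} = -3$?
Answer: $-85168$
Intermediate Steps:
$h = 6$ ($h = \left(-2\right) \left(-3\right) = 6$)
$n = 117$ ($n = \left(-9\right) \left(-13\right) = 117$)
$o{\left(K \right)} = 6 K \left(-4 - K\right)$ ($o{\left(K \right)} = K \left(-4 - K\right) 6 = 6 K \left(-4 - K\right)$)
$o{\left(n \right)} - 226 = \left(-6\right) 117 \left(4 + 117\right) - 226 = \left(-6\right) 117 \cdot 121 - 226 = -84942 - 226 = -85168$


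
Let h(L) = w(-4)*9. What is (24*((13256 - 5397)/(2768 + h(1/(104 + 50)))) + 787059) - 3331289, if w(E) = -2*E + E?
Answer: -1783458076/701 ≈ -2.5442e+6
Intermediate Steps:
w(E) = -E
h(L) = 36 (h(L) = -1*(-4)*9 = 4*9 = 36)
(24*((13256 - 5397)/(2768 + h(1/(104 + 50)))) + 787059) - 3331289 = (24*((13256 - 5397)/(2768 + 36)) + 787059) - 3331289 = (24*(7859/2804) + 787059) - 3331289 = (47154/701 + 787059) - 3331289 = 551775513/701 - 3331289 = -1783458076/701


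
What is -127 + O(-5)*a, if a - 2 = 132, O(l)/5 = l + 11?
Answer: 3893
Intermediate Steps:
O(l) = 55 + 5*l (O(l) = 5*(l + 11) = 5*(11 + l) = 55 + 5*l)
a = 134 (a = 2 + 132 = 134)
-127 + O(-5)*a = -127 + (55 + 5*(-5))*134 = -127 + (55 - 25)*134 = -127 + 30*134 = -127 + 4020 = 3893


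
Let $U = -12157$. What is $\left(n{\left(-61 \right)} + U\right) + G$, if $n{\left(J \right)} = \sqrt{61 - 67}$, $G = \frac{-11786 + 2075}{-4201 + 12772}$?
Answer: $- \frac{34735786}{2857} + i \sqrt{6} \approx -12158.0 + 2.4495 i$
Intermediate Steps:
$G = - \frac{3237}{2857}$ ($G = - \frac{9711}{8571} = \left(-9711\right) \frac{1}{8571} = - \frac{3237}{2857} \approx -1.133$)
$n{\left(J \right)} = i \sqrt{6}$ ($n{\left(J \right)} = \sqrt{-6} = i \sqrt{6}$)
$\left(n{\left(-61 \right)} + U\right) + G = \left(i \sqrt{6} - 12157\right) - \frac{3237}{2857} = \left(-12157 + i \sqrt{6}\right) - \frac{3237}{2857} = - \frac{34735786}{2857} + i \sqrt{6}$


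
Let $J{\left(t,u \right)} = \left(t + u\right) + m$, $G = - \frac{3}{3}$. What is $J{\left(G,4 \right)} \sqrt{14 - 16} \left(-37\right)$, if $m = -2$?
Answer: $- 37 i \sqrt{2} \approx - 52.326 i$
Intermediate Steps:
$G = -1$ ($G = \left(-3\right) \frac{1}{3} = -1$)
$J{\left(t,u \right)} = -2 + t + u$ ($J{\left(t,u \right)} = \left(t + u\right) - 2 = -2 + t + u$)
$J{\left(G,4 \right)} \sqrt{14 - 16} \left(-37\right) = \left(-2 - 1 + 4\right) \sqrt{14 - 16} \left(-37\right) = 1 \sqrt{-2} \left(-37\right) = 1 i \sqrt{2} \left(-37\right) = i \sqrt{2} \left(-37\right) = - 37 i \sqrt{2}$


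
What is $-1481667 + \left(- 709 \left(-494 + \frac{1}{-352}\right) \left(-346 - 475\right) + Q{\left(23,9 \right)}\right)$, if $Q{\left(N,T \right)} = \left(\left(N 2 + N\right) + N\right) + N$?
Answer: $- \frac{101740380425}{352} \approx -2.8904 \cdot 10^{8}$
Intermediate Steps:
$Q{\left(N,T \right)} = 5 N$ ($Q{\left(N,T \right)} = \left(\left(2 N + N\right) + N\right) + N = \left(3 N + N\right) + N = 4 N + N = 5 N$)
$-1481667 + \left(- 709 \left(-494 + \frac{1}{-352}\right) \left(-346 - 475\right) + Q{\left(23,9 \right)}\right) = -1481667 + \left(- 709 \left(-494 + \frac{1}{-352}\right) \left(-346 - 475\right) + 5 \cdot 23\right) = -1481667 + \left(- 709 \left(-494 - \frac{1}{352}\right) \left(-821\right) + 115\right) = -1481667 + \left(- 709 \left(\left(- \frac{173889}{352}\right) \left(-821\right)\right) + 115\right) = -1481667 + \left(\left(-709\right) \frac{142762869}{352} + 115\right) = -1481667 + \left(- \frac{101218874121}{352} + 115\right) = -1481667 - \frac{101218833641}{352} = - \frac{101740380425}{352}$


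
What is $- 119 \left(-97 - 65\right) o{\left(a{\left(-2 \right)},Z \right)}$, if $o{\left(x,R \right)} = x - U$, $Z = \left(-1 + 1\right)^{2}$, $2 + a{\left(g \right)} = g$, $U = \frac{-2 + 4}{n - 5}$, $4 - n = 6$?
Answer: $-71604$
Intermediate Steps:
$n = -2$ ($n = 4 - 6 = -2$)
$U = - \frac{2}{7}$ ($U = \frac{-2 + 4}{-2 - 5} = \frac{2}{-7} = 2 \left(- \frac{1}{7}\right) = - \frac{2}{7} \approx -0.28571$)
$a{\left(g \right)} = -2 + g$
$Z = 0$ ($Z = 0^{2} = 0$)
$o{\left(x,R \right)} = \frac{2}{7} + x$ ($o{\left(x,R \right)} = x - - \frac{2}{7} = x + \frac{2}{7} = \frac{2}{7} + x$)
$- 119 \left(-97 - 65\right) o{\left(a{\left(-2 \right)},Z \right)} = - 119 \left(-97 - 65\right) \left(\frac{2}{7} - 4\right) = \left(-119\right) \left(-162\right) \left(\frac{2}{7} - 4\right) = 19278 \left(- \frac{26}{7}\right) = -71604$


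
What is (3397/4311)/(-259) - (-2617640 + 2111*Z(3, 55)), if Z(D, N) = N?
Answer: 2793086399318/1116549 ≈ 2.5015e+6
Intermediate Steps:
(3397/4311)/(-259) - (-2617640 + 2111*Z(3, 55)) = (3397/4311)/(-259) - 2111/(1/(55 - 1240)) = (3397*(1/4311))*(-1/259) - 2111/(1/(-1185)) = (3397/4311)*(-1/259) - 2111/(-1/1185) = -3397/1116549 - 2111*(-1185) = -3397/1116549 + 2501535 = 2793086399318/1116549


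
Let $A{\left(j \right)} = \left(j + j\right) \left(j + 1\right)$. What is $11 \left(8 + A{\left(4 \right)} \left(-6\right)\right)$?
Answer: $-2552$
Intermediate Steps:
$A{\left(j \right)} = 2 j \left(1 + j\right)$
$11 \left(8 + A{\left(4 \right)} \left(-6\right)\right) = 11 \left(8 + 2 \cdot 4 \left(1 + 4\right) \left(-6\right)\right) = 11 \left(8 + 2 \cdot 4 \cdot 5 \left(-6\right)\right) = 11 \left(8 + 40 \left(-6\right)\right) = 11 \left(8 - 240\right) = 11 \left(-232\right) = -2552$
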